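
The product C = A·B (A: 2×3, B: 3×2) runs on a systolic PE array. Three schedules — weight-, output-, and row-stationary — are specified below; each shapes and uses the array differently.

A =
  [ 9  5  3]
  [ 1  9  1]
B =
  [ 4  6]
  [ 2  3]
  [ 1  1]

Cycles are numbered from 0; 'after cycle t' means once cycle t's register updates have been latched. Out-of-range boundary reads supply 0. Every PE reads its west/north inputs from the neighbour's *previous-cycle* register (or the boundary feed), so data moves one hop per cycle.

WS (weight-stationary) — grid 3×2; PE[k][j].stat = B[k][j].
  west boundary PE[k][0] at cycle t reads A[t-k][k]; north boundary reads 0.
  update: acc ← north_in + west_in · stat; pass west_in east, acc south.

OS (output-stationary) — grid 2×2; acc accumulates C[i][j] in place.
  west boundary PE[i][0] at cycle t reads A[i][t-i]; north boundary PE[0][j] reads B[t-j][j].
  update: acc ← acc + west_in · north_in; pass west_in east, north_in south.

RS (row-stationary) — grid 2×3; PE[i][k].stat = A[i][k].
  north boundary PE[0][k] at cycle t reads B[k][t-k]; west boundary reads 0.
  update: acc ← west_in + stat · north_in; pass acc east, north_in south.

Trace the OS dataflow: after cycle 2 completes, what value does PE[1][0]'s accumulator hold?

PE[1][0].acc = 22

Tracing OS — 2×2 array, target PE[1][0]:
  [0] (0,0) acc=36 (h:9 v:4)
  [0] (1,0) acc=0 (h:0 v:0)
  [1] (0,0) acc=46 (h:5 v:2)
  [1] (1,0) acc=4 (h:1 v:4)
  [2] (0,0) acc=49 (h:3 v:1)
  [2] (1,0) acc=22 (h:9 v:2)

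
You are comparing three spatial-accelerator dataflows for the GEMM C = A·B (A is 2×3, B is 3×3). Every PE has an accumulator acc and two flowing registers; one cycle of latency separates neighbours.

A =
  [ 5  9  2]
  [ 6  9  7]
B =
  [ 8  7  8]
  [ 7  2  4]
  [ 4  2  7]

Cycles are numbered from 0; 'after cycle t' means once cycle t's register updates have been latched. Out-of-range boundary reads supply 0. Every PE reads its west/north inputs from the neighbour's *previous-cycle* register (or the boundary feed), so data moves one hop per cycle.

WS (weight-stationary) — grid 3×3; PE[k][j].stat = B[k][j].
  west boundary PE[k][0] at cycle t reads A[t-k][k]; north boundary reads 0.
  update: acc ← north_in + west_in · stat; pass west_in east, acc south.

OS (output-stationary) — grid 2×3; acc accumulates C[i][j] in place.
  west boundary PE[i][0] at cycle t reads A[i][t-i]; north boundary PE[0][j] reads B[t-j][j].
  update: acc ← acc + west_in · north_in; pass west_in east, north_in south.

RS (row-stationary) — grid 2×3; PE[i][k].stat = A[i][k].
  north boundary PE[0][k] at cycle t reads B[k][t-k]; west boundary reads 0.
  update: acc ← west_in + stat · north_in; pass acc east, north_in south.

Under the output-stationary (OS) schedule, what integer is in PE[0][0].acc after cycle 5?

OS (2×3). Following PE[0][0] plus its west/north inputs:
  [0] (0,0) acc=40 (h:5 v:8)
  [1] (0,0) acc=103 (h:9 v:7)
  [2] (0,0) acc=111 (h:2 v:4)
  [3] (0,0) acc=111 (h:0 v:0)
  [4] (0,0) acc=111 (h:0 v:0)
  [5] (0,0) acc=111 (h:0 v:0)

PE[0][0].acc = 111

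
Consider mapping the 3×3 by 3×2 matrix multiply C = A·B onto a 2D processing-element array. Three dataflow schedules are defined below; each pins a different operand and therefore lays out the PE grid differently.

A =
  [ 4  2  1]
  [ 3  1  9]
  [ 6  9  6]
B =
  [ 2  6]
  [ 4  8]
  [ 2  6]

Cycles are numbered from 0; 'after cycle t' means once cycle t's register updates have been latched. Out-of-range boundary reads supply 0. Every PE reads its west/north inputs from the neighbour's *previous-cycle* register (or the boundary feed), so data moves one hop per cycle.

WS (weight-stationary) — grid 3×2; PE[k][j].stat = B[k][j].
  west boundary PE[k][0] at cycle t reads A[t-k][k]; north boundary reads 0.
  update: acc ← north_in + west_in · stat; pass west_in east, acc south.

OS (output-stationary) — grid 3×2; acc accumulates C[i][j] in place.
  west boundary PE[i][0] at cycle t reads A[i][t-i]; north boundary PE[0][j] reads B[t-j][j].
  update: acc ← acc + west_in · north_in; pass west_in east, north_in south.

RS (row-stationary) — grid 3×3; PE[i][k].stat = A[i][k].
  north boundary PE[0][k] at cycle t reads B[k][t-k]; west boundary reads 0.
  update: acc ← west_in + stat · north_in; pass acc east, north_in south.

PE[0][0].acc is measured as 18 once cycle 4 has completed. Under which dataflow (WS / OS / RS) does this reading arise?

dataflow = OS

WS (3×2 grid), PE[0][0]:
  0: (0,0).acc=8  regs=<4,8>
  1: (0,0).acc=6  regs=<3,6>
  2: (0,0).acc=12  regs=<6,12>
  3: (0,0).acc=0  regs=<0,0>
  4: (0,0).acc=0  regs=<0,0>
OS (3×2 grid), PE[0][0]:
  0: (0,0).acc=8  regs=<4,2>
  1: (0,0).acc=16  regs=<2,4>
  2: (0,0).acc=18  regs=<1,2>
  3: (0,0).acc=18  regs=<0,0>
  4: (0,0).acc=18  regs=<0,0>
RS (3×3 grid), PE[0][0]:
  0: (0,0).acc=8  regs=<8,2>
  1: (0,0).acc=24  regs=<24,6>
  2: (0,0).acc=0  regs=<0,0>
  3: (0,0).acc=0  regs=<0,0>
  4: (0,0).acc=0  regs=<0,0>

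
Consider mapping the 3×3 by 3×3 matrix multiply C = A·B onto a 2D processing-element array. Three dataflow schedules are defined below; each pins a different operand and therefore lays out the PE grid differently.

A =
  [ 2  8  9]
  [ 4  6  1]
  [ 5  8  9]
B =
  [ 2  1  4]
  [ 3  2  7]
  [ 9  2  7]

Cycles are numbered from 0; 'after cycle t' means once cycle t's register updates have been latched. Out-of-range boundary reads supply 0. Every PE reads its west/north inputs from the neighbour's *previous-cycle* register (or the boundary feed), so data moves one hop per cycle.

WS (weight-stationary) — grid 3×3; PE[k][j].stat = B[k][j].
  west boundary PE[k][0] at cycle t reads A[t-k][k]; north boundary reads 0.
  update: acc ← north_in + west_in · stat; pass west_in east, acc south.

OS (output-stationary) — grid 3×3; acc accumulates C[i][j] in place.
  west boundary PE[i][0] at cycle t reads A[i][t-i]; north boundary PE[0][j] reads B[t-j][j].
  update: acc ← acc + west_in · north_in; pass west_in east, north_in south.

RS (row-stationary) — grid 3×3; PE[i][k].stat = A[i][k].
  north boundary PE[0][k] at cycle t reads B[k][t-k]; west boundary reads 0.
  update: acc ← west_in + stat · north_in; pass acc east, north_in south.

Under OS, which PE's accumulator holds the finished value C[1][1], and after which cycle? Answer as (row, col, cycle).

Under OS, C[1][1] lands at PE[1][1]:
  step 0 · PE1,1: acc=0; fwd→0 fwd↓0
  step 1 · PE1,1: acc=0; fwd→0 fwd↓0
  step 2 · PE1,1: acc=4; fwd→4 fwd↓1
  step 3 · PE1,1: acc=16; fwd→6 fwd↓2
  step 4 · PE1,1: acc=18; fwd→1 fwd↓2

(row, col, cycle) = (1, 1, 4)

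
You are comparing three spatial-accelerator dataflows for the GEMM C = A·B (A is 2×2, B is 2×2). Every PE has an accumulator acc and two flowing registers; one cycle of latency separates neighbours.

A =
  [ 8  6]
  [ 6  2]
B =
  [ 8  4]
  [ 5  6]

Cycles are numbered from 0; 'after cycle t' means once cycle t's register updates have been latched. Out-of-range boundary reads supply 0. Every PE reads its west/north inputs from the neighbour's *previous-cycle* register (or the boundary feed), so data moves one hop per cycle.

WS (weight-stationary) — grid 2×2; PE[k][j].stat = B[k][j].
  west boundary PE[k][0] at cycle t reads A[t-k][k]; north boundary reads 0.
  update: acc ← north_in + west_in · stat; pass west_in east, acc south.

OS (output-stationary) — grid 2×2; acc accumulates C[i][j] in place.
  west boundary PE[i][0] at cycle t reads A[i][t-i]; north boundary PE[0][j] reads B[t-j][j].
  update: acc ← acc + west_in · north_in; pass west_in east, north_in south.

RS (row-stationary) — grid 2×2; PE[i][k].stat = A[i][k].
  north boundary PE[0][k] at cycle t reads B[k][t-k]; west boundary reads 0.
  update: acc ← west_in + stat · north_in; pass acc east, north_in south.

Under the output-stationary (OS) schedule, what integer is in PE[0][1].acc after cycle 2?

PE[0][1].acc = 68

Tracing OS — 2×2 array, target PE[0][1]:
  after 0 — PE[0][0] acc=64, pass-E 8, pass-S 8
  after 0 — PE[0][1] acc=0, pass-E 0, pass-S 0
  after 1 — PE[0][0] acc=94, pass-E 6, pass-S 5
  after 1 — PE[0][1] acc=32, pass-E 8, pass-S 4
  after 2 — PE[0][0] acc=94, pass-E 0, pass-S 0
  after 2 — PE[0][1] acc=68, pass-E 6, pass-S 6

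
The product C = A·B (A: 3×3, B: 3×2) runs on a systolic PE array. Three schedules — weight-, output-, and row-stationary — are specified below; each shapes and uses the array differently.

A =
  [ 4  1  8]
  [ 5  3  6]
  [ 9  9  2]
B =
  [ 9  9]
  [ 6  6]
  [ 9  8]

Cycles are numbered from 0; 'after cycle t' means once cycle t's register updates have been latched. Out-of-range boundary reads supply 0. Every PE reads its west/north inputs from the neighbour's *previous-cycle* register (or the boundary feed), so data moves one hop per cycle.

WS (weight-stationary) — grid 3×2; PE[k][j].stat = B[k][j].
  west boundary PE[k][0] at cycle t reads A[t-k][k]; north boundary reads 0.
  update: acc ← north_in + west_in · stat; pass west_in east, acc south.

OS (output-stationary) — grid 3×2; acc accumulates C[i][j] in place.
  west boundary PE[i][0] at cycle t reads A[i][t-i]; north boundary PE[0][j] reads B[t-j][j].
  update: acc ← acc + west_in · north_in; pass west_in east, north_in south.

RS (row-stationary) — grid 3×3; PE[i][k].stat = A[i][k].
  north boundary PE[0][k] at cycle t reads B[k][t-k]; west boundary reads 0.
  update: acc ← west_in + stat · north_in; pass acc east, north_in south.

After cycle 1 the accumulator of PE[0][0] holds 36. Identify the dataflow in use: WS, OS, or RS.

dataflow = RS

WS (3×2 grid), PE[0][0]:
  step 0 · PE0,0: acc=36; fwd→4 fwd↓36
  step 1 · PE0,0: acc=45; fwd→5 fwd↓45
OS (3×2 grid), PE[0][0]:
  step 0 · PE0,0: acc=36; fwd→4 fwd↓9
  step 1 · PE0,0: acc=42; fwd→1 fwd↓6
RS (3×3 grid), PE[0][0]:
  step 0 · PE0,0: acc=36; fwd→36 fwd↓9
  step 1 · PE0,0: acc=36; fwd→36 fwd↓9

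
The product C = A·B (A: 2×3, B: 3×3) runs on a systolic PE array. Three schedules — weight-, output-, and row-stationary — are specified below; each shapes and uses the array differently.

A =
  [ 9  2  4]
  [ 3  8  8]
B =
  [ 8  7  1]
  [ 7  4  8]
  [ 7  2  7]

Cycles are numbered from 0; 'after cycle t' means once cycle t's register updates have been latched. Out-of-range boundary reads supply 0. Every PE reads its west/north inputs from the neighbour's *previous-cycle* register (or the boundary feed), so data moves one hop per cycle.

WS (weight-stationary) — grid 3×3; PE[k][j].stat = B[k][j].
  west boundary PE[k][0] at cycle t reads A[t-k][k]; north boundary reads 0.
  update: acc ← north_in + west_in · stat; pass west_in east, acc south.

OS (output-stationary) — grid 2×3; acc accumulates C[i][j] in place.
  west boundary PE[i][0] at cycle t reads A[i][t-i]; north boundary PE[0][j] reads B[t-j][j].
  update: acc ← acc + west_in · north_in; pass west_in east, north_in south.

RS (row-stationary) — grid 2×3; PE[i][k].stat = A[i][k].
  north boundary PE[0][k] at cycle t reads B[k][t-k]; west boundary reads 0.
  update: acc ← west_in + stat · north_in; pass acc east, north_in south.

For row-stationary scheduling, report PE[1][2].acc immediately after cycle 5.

PE[1][2].acc = 123

RS 2×3: PE[1][2] cycle-by-cycle (with neighbour feeds):
  0: (0,2).acc=0  regs=<0,0>
  0: (1,1).acc=0  regs=<0,0>
  0: (1,2).acc=0  regs=<0,0>
  1: (0,2).acc=0  regs=<0,0>
  1: (1,1).acc=0  regs=<0,0>
  1: (1,2).acc=0  regs=<0,0>
  2: (0,2).acc=114  regs=<114,7>
  2: (1,1).acc=80  regs=<80,7>
  2: (1,2).acc=0  regs=<0,0>
  3: (0,2).acc=79  regs=<79,2>
  3: (1,1).acc=53  regs=<53,4>
  3: (1,2).acc=136  regs=<136,7>
  4: (0,2).acc=53  regs=<53,7>
  4: (1,1).acc=67  regs=<67,8>
  4: (1,2).acc=69  regs=<69,2>
  5: (0,2).acc=0  regs=<0,0>
  5: (1,1).acc=0  regs=<0,0>
  5: (1,2).acc=123  regs=<123,7>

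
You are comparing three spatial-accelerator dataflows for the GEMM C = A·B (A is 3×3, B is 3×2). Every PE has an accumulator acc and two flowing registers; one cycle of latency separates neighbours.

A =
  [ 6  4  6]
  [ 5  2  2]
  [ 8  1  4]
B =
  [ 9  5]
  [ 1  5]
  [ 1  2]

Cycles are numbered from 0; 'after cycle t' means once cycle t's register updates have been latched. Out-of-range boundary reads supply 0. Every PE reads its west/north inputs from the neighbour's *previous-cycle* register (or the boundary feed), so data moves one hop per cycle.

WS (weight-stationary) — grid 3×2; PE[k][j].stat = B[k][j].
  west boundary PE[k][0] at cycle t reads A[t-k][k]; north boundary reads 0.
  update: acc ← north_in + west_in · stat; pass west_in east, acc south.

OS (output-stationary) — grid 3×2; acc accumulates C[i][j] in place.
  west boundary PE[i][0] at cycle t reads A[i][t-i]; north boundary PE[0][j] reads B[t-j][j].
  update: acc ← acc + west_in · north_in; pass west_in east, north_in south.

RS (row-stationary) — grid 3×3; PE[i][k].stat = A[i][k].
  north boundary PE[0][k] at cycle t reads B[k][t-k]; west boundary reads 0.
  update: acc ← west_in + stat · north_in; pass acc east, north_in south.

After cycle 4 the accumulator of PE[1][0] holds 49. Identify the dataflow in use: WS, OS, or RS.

WS [3×2] PE[1][0] across cycles:
  [0] (1,0) acc=0 (h:0 v:0)
  [1] (1,0) acc=58 (h:4 v:58)
  [2] (1,0) acc=47 (h:2 v:47)
  [3] (1,0) acc=73 (h:1 v:73)
  [4] (1,0) acc=0 (h:0 v:0)
OS [3×2] PE[1][0] across cycles:
  [0] (1,0) acc=0 (h:0 v:0)
  [1] (1,0) acc=45 (h:5 v:9)
  [2] (1,0) acc=47 (h:2 v:1)
  [3] (1,0) acc=49 (h:2 v:1)
  [4] (1,0) acc=49 (h:0 v:0)
RS [3×3] PE[1][0] across cycles:
  [0] (1,0) acc=0 (h:0 v:0)
  [1] (1,0) acc=45 (h:45 v:9)
  [2] (1,0) acc=25 (h:25 v:5)
  [3] (1,0) acc=0 (h:0 v:0)
  [4] (1,0) acc=0 (h:0 v:0)

dataflow = OS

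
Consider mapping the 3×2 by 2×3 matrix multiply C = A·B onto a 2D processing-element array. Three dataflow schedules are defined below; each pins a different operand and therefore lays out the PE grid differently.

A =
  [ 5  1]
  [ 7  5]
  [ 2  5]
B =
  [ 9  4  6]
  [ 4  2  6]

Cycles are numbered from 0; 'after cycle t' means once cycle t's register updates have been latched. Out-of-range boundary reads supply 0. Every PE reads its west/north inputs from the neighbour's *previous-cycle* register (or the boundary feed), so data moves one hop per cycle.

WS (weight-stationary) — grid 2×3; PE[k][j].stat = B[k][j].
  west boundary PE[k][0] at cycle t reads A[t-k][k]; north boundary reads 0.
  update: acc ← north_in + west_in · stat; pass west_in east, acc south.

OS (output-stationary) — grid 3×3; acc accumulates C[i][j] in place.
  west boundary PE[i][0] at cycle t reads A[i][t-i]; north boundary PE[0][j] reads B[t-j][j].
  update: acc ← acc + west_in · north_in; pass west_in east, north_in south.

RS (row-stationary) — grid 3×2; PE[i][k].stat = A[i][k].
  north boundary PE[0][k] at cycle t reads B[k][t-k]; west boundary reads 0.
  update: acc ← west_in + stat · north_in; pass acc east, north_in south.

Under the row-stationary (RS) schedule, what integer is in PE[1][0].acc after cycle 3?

PE[1][0].acc = 42

RS 3×2: PE[1][0] cycle-by-cycle (with neighbour feeds):
  0: (0,0).acc=45  regs=<45,9>
  0: (1,0).acc=0  regs=<0,0>
  1: (0,0).acc=20  regs=<20,4>
  1: (1,0).acc=63  regs=<63,9>
  2: (0,0).acc=30  regs=<30,6>
  2: (1,0).acc=28  regs=<28,4>
  3: (0,0).acc=0  regs=<0,0>
  3: (1,0).acc=42  regs=<42,6>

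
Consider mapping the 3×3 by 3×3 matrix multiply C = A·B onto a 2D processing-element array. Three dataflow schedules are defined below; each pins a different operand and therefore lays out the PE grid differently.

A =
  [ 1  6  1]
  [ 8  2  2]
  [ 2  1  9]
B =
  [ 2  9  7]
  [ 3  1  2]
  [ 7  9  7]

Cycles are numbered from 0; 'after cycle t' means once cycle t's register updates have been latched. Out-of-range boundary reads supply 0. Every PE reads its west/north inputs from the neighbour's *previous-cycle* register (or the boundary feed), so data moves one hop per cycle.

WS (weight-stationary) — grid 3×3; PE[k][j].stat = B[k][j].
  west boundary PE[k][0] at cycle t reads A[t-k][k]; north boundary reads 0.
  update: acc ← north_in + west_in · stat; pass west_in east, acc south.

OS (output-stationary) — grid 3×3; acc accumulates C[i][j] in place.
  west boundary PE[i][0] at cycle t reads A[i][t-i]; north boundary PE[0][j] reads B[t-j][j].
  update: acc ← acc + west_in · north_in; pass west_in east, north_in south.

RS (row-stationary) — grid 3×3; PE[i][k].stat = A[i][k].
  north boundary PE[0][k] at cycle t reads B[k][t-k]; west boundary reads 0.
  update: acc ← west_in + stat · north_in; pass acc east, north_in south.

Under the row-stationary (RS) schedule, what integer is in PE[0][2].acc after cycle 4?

RS 3×3: PE[0][2] cycle-by-cycle (with neighbour feeds):
  0: (0,1).acc=0  regs=<0,0>
  0: (0,2).acc=0  regs=<0,0>
  1: (0,1).acc=20  regs=<20,3>
  1: (0,2).acc=0  regs=<0,0>
  2: (0,1).acc=15  regs=<15,1>
  2: (0,2).acc=27  regs=<27,7>
  3: (0,1).acc=19  regs=<19,2>
  3: (0,2).acc=24  regs=<24,9>
  4: (0,1).acc=0  regs=<0,0>
  4: (0,2).acc=26  regs=<26,7>

PE[0][2].acc = 26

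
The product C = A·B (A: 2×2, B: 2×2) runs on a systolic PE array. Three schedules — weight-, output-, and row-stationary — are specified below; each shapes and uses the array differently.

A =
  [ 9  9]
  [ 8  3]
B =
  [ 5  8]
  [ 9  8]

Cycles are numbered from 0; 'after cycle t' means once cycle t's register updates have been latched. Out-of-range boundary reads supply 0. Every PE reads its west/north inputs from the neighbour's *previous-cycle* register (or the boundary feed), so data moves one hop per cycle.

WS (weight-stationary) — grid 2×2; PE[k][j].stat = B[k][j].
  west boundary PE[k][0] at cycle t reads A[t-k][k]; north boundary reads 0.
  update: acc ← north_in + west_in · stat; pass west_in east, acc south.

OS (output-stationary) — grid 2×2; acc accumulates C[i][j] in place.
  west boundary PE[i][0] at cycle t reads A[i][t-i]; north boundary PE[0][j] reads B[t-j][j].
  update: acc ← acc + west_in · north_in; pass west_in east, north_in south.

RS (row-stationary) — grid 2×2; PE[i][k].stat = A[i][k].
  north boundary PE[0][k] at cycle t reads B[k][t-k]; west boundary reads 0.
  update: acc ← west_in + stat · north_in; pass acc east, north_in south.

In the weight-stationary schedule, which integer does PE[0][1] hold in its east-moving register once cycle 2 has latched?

register = 8

WS on a 2×2 grid — tracing PE[0][1] and its feeders:
  c0 r0c0: 45 / 9 / 45
  c0 r0c1: 0 / 0 / 0
  c1 r0c0: 40 / 8 / 40
  c1 r0c1: 72 / 9 / 72
  c2 r0c0: 0 / 0 / 0
  c2 r0c1: 64 / 8 / 64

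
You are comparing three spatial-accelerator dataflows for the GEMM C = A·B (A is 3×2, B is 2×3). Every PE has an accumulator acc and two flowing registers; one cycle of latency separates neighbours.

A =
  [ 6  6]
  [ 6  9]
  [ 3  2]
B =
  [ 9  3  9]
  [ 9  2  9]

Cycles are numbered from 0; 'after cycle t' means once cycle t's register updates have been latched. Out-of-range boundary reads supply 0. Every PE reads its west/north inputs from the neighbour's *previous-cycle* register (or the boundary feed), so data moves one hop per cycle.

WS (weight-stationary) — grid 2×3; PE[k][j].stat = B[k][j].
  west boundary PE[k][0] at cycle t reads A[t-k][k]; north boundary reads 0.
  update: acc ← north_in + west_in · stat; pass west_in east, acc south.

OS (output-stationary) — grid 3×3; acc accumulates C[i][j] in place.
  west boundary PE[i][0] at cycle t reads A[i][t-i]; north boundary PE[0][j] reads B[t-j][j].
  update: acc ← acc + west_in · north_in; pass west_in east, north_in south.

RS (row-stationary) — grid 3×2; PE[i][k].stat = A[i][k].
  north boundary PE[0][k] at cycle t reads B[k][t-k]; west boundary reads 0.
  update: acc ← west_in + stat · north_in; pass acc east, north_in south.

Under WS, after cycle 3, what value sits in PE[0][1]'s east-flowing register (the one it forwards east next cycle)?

WS on a 2×3 grid — tracing PE[0][1] and its feeders:
  c0 r0c0: 54 / 6 / 54
  c0 r0c1: 0 / 0 / 0
  c1 r0c0: 54 / 6 / 54
  c1 r0c1: 18 / 6 / 18
  c2 r0c0: 27 / 3 / 27
  c2 r0c1: 18 / 6 / 18
  c3 r0c0: 0 / 0 / 0
  c3 r0c1: 9 / 3 / 9

register = 3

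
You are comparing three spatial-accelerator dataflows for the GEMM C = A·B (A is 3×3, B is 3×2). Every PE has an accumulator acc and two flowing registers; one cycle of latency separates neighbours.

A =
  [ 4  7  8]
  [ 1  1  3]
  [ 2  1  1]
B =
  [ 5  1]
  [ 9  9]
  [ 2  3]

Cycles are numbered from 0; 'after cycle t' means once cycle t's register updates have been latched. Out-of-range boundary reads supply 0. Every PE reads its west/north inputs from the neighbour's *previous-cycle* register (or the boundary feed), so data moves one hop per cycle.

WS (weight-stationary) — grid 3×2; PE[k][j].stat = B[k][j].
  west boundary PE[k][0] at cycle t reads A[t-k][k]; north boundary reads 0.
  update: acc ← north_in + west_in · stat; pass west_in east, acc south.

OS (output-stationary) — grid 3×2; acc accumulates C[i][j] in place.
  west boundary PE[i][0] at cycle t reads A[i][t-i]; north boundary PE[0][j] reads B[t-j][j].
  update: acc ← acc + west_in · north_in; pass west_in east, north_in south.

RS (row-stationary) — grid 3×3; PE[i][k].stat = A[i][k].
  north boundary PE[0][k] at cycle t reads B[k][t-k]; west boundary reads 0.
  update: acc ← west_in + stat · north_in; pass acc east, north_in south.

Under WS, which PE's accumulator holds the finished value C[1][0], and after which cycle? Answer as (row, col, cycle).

(row, col, cycle) = (2, 0, 3)

WS — PE[2][0] is where C[1][0] collects:
  cycle 0: PE[2][0] → acc 0, east 0, south 0
  cycle 1: PE[2][0] → acc 0, east 0, south 0
  cycle 2: PE[2][0] → acc 99, east 8, south 99
  cycle 3: PE[2][0] → acc 20, east 3, south 20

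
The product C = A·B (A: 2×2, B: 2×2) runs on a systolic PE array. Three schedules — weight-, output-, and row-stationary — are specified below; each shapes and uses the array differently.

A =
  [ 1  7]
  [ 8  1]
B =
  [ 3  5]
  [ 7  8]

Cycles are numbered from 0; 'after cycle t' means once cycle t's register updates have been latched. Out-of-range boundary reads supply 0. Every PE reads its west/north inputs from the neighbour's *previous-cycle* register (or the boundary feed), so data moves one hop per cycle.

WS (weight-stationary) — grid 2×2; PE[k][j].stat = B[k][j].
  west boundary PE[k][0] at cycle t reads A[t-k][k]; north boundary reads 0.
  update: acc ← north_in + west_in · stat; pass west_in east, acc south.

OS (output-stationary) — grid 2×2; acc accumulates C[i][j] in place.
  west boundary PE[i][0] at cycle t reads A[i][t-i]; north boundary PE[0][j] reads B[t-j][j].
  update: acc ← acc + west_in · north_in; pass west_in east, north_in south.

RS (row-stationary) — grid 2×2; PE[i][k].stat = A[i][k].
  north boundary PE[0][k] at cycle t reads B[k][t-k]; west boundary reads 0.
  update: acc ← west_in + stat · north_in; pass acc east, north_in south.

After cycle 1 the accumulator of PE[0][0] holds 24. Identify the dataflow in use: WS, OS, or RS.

dataflow = WS

— WS: 2×2; PE[0][0] trace:
  c0 r0c0: 3 / 1 / 3
  c1 r0c0: 24 / 8 / 24
— OS: 2×2; PE[0][0] trace:
  c0 r0c0: 3 / 1 / 3
  c1 r0c0: 52 / 7 / 7
— RS: 2×2; PE[0][0] trace:
  c0 r0c0: 3 / 3 / 3
  c1 r0c0: 5 / 5 / 5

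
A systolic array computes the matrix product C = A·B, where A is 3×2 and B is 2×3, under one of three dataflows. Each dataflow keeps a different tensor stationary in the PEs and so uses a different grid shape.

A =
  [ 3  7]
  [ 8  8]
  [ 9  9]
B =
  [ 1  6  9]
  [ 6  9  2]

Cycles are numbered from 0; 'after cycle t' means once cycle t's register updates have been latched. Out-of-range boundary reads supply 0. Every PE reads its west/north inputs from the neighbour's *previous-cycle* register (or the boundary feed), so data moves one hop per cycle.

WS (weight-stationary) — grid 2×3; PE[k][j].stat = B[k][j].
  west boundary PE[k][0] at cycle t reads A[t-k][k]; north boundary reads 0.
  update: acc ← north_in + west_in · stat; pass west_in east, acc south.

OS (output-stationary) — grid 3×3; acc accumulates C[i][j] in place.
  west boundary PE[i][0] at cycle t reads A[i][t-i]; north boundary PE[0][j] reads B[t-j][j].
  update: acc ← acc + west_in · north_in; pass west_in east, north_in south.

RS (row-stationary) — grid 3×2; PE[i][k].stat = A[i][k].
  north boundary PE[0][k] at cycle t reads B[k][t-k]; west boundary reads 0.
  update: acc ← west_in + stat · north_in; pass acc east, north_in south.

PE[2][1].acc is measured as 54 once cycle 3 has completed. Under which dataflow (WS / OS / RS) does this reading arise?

WS: PE[2][1] is outside its 2×3 grid.
OS [3×3] PE[2][1] across cycles:
  c0 r2c1: 0 / 0 / 0
  c1 r2c1: 0 / 0 / 0
  c2 r2c1: 0 / 0 / 0
  c3 r2c1: 54 / 9 / 6
RS [3×2] PE[2][1] across cycles:
  c0 r2c1: 0 / 0 / 0
  c1 r2c1: 0 / 0 / 0
  c2 r2c1: 0 / 0 / 0
  c3 r2c1: 63 / 63 / 6

dataflow = OS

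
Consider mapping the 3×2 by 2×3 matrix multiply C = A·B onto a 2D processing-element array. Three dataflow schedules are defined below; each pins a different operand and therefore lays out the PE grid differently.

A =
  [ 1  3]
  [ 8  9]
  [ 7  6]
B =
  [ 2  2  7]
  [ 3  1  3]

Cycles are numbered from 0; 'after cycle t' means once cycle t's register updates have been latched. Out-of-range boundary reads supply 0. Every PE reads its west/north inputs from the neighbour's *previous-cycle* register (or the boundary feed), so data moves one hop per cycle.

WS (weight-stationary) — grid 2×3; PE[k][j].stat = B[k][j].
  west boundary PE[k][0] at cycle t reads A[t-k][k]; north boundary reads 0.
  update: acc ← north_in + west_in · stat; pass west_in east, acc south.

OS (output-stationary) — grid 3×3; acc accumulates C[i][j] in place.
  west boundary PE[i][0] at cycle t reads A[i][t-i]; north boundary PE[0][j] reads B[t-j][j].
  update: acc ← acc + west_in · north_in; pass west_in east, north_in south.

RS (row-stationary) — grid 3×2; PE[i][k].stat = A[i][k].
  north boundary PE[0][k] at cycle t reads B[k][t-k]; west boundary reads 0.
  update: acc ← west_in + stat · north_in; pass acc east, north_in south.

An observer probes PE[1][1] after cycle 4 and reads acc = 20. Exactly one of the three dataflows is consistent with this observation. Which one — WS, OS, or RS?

Under WS (2×3), PE[1][1]:
  [0] (1,1) acc=0 (h:0 v:0)
  [1] (1,1) acc=0 (h:0 v:0)
  [2] (1,1) acc=5 (h:3 v:5)
  [3] (1,1) acc=25 (h:9 v:25)
  [4] (1,1) acc=20 (h:6 v:20)
Under OS (3×3), PE[1][1]:
  [0] (1,1) acc=0 (h:0 v:0)
  [1] (1,1) acc=0 (h:0 v:0)
  [2] (1,1) acc=16 (h:8 v:2)
  [3] (1,1) acc=25 (h:9 v:1)
  [4] (1,1) acc=25 (h:0 v:0)
Under RS (3×2), PE[1][1]:
  [0] (1,1) acc=0 (h:0 v:0)
  [1] (1,1) acc=0 (h:0 v:0)
  [2] (1,1) acc=43 (h:43 v:3)
  [3] (1,1) acc=25 (h:25 v:1)
  [4] (1,1) acc=83 (h:83 v:3)

dataflow = WS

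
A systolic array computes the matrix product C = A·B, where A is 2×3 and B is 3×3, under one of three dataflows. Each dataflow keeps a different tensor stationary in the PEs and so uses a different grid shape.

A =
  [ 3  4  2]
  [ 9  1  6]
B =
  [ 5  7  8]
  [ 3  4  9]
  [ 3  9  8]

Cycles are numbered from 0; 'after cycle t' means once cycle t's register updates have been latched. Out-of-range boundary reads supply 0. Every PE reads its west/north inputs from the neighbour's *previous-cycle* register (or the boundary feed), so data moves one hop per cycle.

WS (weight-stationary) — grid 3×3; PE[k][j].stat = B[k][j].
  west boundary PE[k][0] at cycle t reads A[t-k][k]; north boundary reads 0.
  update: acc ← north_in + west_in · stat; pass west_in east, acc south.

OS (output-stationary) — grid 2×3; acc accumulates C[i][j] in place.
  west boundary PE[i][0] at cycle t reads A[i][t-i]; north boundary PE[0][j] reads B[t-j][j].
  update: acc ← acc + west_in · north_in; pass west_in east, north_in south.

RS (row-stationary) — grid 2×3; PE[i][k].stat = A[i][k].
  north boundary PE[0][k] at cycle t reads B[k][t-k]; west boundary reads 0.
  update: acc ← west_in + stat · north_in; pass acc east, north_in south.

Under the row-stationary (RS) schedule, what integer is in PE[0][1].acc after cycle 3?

PE[0][1].acc = 60

RS 2×3: PE[0][1] cycle-by-cycle (with neighbour feeds):
  [0] (0,0) acc=15 (h:15 v:5)
  [0] (0,1) acc=0 (h:0 v:0)
  [1] (0,0) acc=21 (h:21 v:7)
  [1] (0,1) acc=27 (h:27 v:3)
  [2] (0,0) acc=24 (h:24 v:8)
  [2] (0,1) acc=37 (h:37 v:4)
  [3] (0,0) acc=0 (h:0 v:0)
  [3] (0,1) acc=60 (h:60 v:9)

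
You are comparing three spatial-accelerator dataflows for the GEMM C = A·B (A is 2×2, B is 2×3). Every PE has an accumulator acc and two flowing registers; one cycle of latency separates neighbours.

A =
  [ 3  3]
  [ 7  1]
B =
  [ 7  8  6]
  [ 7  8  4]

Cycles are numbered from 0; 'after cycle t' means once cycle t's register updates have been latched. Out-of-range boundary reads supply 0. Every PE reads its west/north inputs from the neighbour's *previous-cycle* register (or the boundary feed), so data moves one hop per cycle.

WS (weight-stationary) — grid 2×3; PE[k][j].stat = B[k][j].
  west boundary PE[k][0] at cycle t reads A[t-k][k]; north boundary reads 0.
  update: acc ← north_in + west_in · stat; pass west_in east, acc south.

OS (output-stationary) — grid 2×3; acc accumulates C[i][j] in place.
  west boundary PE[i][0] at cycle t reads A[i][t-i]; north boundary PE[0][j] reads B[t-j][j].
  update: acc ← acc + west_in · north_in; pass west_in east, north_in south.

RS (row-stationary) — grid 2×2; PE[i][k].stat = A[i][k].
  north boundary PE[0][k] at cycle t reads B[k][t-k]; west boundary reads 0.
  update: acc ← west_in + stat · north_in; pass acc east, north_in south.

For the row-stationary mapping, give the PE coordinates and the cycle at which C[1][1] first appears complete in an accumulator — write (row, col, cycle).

Under RS, C[1][1] lands at PE[1][1]:
  c0 r1c1: 0 / 0 / 0
  c1 r1c1: 0 / 0 / 0
  c2 r1c1: 56 / 56 / 7
  c3 r1c1: 64 / 64 / 8

(row, col, cycle) = (1, 1, 3)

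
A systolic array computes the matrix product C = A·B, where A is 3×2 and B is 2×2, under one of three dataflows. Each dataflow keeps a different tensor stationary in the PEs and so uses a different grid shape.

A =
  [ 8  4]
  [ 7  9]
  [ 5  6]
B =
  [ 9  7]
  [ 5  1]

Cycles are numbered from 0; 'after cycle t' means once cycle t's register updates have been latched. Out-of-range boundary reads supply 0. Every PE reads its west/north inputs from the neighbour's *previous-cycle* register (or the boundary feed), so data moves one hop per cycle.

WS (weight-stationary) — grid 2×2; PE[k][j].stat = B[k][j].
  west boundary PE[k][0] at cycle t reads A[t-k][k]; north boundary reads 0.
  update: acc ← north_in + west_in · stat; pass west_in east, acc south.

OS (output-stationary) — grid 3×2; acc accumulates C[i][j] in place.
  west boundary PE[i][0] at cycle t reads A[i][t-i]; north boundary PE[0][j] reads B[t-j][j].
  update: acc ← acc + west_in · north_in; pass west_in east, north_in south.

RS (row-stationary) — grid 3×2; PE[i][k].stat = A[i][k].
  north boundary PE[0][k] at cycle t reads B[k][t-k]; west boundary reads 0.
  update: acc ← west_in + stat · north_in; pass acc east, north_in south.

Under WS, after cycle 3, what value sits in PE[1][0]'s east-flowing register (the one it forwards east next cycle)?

register = 6

WS (2×2). Following PE[1][0] plus its west/north inputs:
  c0 r0c0: 72 / 8 / 72
  c0 r1c0: 0 / 0 / 0
  c1 r0c0: 63 / 7 / 63
  c1 r1c0: 92 / 4 / 92
  c2 r0c0: 45 / 5 / 45
  c2 r1c0: 108 / 9 / 108
  c3 r0c0: 0 / 0 / 0
  c3 r1c0: 75 / 6 / 75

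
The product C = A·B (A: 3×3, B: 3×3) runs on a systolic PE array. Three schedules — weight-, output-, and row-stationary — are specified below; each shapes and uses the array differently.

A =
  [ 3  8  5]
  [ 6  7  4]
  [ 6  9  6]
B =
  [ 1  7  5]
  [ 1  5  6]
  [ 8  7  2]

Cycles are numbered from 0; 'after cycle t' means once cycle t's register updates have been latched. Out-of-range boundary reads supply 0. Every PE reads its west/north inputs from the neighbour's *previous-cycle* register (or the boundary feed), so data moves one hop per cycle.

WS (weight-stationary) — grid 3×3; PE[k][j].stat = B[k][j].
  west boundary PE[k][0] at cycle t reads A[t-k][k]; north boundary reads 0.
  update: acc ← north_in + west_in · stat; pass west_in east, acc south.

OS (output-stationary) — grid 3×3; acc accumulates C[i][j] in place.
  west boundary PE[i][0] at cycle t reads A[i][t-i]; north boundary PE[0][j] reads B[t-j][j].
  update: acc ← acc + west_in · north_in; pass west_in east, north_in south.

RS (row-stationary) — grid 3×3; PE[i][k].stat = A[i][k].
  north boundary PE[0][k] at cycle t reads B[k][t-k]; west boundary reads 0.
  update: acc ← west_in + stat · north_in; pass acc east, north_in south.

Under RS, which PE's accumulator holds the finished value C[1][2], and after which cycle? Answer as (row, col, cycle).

(row, col, cycle) = (1, 2, 5)

RS — PE[1][2] is where C[1][2] collects:
  c0 r1c2: 0 / 0 / 0
  c1 r1c2: 0 / 0 / 0
  c2 r1c2: 0 / 0 / 0
  c3 r1c2: 45 / 45 / 8
  c4 r1c2: 105 / 105 / 7
  c5 r1c2: 80 / 80 / 2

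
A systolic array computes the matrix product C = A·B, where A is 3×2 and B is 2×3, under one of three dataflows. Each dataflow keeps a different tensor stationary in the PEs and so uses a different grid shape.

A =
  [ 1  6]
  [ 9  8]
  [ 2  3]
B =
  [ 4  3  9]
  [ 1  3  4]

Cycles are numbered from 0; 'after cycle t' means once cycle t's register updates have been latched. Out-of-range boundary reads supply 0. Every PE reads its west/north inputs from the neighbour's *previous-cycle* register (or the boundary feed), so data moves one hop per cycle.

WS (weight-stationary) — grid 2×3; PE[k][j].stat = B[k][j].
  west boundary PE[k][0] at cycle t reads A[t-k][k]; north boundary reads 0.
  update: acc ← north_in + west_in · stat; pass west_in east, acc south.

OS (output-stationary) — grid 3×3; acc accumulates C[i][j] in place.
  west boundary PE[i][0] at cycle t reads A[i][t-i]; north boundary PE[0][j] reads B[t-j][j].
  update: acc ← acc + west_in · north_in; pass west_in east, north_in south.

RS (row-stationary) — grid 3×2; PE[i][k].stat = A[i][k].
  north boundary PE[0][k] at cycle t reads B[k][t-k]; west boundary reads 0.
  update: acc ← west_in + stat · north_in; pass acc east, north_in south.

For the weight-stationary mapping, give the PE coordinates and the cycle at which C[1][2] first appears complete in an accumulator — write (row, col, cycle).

(row, col, cycle) = (1, 2, 4)

WS: C[1][2] accumulates in PE[1][2]:
  t=0 PE[1][2]: acc=0 h=0 v=0
  t=1 PE[1][2]: acc=0 h=0 v=0
  t=2 PE[1][2]: acc=0 h=0 v=0
  t=3 PE[1][2]: acc=33 h=6 v=33
  t=4 PE[1][2]: acc=113 h=8 v=113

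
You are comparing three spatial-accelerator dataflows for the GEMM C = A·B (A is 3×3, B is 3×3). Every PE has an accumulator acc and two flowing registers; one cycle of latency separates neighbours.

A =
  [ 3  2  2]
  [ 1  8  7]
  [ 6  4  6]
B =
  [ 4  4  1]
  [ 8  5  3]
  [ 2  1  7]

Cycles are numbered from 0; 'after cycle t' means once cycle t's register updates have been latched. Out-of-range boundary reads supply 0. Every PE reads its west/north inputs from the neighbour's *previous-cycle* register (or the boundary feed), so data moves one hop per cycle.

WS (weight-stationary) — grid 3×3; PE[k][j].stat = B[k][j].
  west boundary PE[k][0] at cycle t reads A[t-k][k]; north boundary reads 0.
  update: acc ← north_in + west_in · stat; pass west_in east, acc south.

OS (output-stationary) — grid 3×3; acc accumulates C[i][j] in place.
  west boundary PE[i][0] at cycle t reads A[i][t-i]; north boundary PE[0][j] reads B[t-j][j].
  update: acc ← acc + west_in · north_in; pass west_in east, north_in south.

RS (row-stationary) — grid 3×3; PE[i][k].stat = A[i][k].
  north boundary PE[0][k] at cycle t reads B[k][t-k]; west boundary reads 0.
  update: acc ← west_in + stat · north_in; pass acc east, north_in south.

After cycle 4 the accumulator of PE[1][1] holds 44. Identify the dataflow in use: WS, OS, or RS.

Under WS (3×3), PE[1][1]:
  [0] (1,1) acc=0 (h:0 v:0)
  [1] (1,1) acc=0 (h:0 v:0)
  [2] (1,1) acc=22 (h:2 v:22)
  [3] (1,1) acc=44 (h:8 v:44)
  [4] (1,1) acc=44 (h:4 v:44)
Under OS (3×3), PE[1][1]:
  [0] (1,1) acc=0 (h:0 v:0)
  [1] (1,1) acc=0 (h:0 v:0)
  [2] (1,1) acc=4 (h:1 v:4)
  [3] (1,1) acc=44 (h:8 v:5)
  [4] (1,1) acc=51 (h:7 v:1)
Under RS (3×3), PE[1][1]:
  [0] (1,1) acc=0 (h:0 v:0)
  [1] (1,1) acc=0 (h:0 v:0)
  [2] (1,1) acc=68 (h:68 v:8)
  [3] (1,1) acc=44 (h:44 v:5)
  [4] (1,1) acc=25 (h:25 v:3)

dataflow = WS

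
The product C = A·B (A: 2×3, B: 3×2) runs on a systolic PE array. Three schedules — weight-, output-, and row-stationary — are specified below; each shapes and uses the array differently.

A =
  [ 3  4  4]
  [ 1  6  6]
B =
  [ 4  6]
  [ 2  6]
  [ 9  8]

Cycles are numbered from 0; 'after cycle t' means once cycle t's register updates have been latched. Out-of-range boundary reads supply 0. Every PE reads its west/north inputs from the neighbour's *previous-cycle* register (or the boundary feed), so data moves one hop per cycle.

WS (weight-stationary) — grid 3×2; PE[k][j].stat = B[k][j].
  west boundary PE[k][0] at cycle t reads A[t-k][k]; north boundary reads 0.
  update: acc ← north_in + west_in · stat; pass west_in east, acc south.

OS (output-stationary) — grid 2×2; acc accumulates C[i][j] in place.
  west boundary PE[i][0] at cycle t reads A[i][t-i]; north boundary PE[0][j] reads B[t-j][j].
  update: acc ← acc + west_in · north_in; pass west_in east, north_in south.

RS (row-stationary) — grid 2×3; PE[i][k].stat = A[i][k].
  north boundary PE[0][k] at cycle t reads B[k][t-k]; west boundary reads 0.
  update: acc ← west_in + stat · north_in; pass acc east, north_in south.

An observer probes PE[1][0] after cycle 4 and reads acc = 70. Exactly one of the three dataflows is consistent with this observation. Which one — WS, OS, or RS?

dataflow = OS

— WS: 3×2; PE[1][0] trace:
  [0] (1,0) acc=0 (h:0 v:0)
  [1] (1,0) acc=20 (h:4 v:20)
  [2] (1,0) acc=16 (h:6 v:16)
  [3] (1,0) acc=0 (h:0 v:0)
  [4] (1,0) acc=0 (h:0 v:0)
— OS: 2×2; PE[1][0] trace:
  [0] (1,0) acc=0 (h:0 v:0)
  [1] (1,0) acc=4 (h:1 v:4)
  [2] (1,0) acc=16 (h:6 v:2)
  [3] (1,0) acc=70 (h:6 v:9)
  [4] (1,0) acc=70 (h:0 v:0)
— RS: 2×3; PE[1][0] trace:
  [0] (1,0) acc=0 (h:0 v:0)
  [1] (1,0) acc=4 (h:4 v:4)
  [2] (1,0) acc=6 (h:6 v:6)
  [3] (1,0) acc=0 (h:0 v:0)
  [4] (1,0) acc=0 (h:0 v:0)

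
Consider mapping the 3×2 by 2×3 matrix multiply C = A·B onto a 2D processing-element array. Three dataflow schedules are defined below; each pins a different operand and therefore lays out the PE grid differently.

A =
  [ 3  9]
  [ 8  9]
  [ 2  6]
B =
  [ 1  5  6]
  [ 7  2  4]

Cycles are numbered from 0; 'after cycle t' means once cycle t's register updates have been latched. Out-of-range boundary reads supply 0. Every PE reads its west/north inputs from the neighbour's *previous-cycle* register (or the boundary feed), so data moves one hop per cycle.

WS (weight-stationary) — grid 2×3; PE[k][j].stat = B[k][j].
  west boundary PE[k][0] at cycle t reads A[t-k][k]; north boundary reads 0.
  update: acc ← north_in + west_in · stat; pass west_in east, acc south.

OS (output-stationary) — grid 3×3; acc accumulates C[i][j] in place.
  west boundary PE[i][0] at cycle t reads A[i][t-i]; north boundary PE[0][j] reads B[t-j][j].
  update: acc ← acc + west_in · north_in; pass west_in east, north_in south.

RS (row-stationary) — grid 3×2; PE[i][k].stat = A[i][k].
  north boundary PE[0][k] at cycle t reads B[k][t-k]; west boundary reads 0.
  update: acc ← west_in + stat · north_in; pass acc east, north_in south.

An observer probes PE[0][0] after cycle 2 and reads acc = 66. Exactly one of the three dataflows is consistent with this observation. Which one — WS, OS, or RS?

WS [2×3] PE[0][0] across cycles:
  c0 r0c0: 3 / 3 / 3
  c1 r0c0: 8 / 8 / 8
  c2 r0c0: 2 / 2 / 2
OS [3×3] PE[0][0] across cycles:
  c0 r0c0: 3 / 3 / 1
  c1 r0c0: 66 / 9 / 7
  c2 r0c0: 66 / 0 / 0
RS [3×2] PE[0][0] across cycles:
  c0 r0c0: 3 / 3 / 1
  c1 r0c0: 15 / 15 / 5
  c2 r0c0: 18 / 18 / 6

dataflow = OS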